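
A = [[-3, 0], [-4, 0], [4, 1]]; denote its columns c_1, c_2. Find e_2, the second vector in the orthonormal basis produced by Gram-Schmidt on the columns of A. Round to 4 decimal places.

e_2 = (0.3748, 0.4998, 0.7809)

c_1 = (-3, -4, 4); ‖c_1‖ = 6.4031, so e_1 = (-0.4685, -0.6247, 0.6247).
e_1·c_2 = (-0.4685)·0 + (-0.6247)·0 + 0.6247·1 = 0.6247.
u_2 = c_2 − 0.6247·e_1 = (0.2927, 0.3902, 0.6098).
‖u_2‖ = 0.7809, so e_2 = (0.3748, 0.4998, 0.7809).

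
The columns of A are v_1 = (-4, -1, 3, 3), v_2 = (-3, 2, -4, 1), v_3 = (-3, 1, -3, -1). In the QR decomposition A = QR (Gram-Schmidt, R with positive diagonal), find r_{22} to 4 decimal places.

r_{22} = 5.4746

v_1 = (-4, -1, 3, 3); ‖v_1‖ = 5.9161, so q_1 = (-0.6761, -0.1690, 0.5071, 0.5071).
q_1·v_2 = (-0.6761)·(-3) + (-0.1690)·2 + 0.5071·(-4) + 0.5071·1 = 0.1690.
u_2 = v_2 − 0.1690·q_1 = (-2.8857, 2.0286, -4.0857, 0.9143).
r_{22} = ‖u_2‖ = 5.4746.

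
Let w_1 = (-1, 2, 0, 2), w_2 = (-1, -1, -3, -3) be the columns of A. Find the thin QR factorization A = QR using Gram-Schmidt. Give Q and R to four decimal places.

Q = [[-0.3333, -0.4660], [0.6667, 0.1456], [0.0000, -0.7863], [0.6667, -0.3786]], R = [[3.0000, -2.3333], [0.0000, 3.8152]]

w_1 = (-1, 2, 0, 2); ‖w_1‖ = 3.0000, so e_1 = (-0.3333, 0.6667, 0.0000, 0.6667).
e_1·w_2 = (-0.3333)·(-1) + 0.6667·(-1) + 0.0000·(-3) + 0.6667·(-3) = -2.3333.
u_2 = w_2 + 2.3333·e_1 = (-1.7778, 0.5556, -3.0000, -1.4444).
‖u_2‖ = 3.8152, so e_2 = (-0.4660, 0.1456, -0.7863, -0.3786).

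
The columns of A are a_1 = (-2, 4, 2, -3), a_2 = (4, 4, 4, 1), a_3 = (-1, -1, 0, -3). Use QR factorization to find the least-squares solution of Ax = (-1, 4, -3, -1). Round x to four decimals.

x = (0.8617, -0.4798, -1.0281)

a_1 = (-2, 4, 2, -3); ‖a_1‖ = 5.7446, so e_1 = (-0.3482, 0.6963, 0.3482, -0.5222).
e_1·a_2 = (-0.3482)·4 + 0.6963·4 + 0.3482·4 + (-0.5222)·1 = 2.2630.
u_2 = a_2 − 2.2630·e_1 = (4.7879, 2.4242, 3.2121, 2.1818).
‖u_2‖ = 6.6241, so e_2 = (0.7228, 0.3660, 0.4849, 0.3294).
e_1·a_3 = (-0.3482)·(-1) + 0.6963·(-1) + 0.3482·0 + (-0.5222)·(-3) = 1.2185; e_2·a_3 = 0.7228·(-1) + 0.3660·(-1) + 0.4849·0 + 0.3294·(-3) = -2.0769.
u_3 = a_3 − 1.2185·e_1 + 2.0769·e_2 = (0.9254, -1.0884, 0.5829, -1.6796).
‖u_3‖ = 2.2807, so e_3 = (0.4058, -0.4772, 0.2556, -0.7364).
Qᵀb = (2.6112, -1.0430, -2.3449).
Back-substitute: x_3 = -2.3449/2.2807 = -1.0281.
x_2 = (-1.0430 + 2.0769·(-1.0281))/6.6241 = -0.4798.
x_1 = (2.6112 − 2.2630·(-0.4798) − 1.2185·(-1.0281))/5.7446 = 0.8617.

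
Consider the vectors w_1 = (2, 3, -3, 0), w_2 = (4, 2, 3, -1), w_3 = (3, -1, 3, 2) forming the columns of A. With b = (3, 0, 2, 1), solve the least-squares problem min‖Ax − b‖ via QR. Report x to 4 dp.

e_1 = w_1/‖w_1‖ = (2, 3, -3, 0)/4.6904 = (0.4264, 0.6396, -0.6396, 0.0000).
r_{12} = e_1·w_2 = 1.0660.
u_2 = w_2 − 1.0660·e_1 = (3.5455, 1.3182, 3.6818, -1.0000).
‖u_2‖ = 5.3725, so e_2 = (0.6599, 0.2454, 0.6853, -0.1861).
r_{13} = e_1·w_3 = -1.2792; r_{23} = e_2·w_3 = 3.4181.
u_3 = w_3 + 1.2792·e_1 − 3.4181·e_2 = (1.2898, -1.0205, -0.1606, 2.6362).
‖u_3‖ = 3.1113, so e_3 = (0.4145, -0.3280, -0.0516, 0.8473).
Qᵀb = (0.0000, 3.1643, 1.9877).
Back-substitute: x_3 = 1.9877/3.1113 = 0.6388.
x_2 = (3.1643 − 3.4181·0.6388)/5.3725 = 0.1825.
x_1 = (0.0000 − 1.0660·0.1825 + 1.2792·0.6388)/4.6904 = 0.1327.

x = (0.1327, 0.1825, 0.6388)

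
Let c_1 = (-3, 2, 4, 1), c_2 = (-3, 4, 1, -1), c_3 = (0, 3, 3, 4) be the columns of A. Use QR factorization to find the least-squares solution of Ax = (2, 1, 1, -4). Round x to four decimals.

x = (-0.1101, 0.3265, -0.3285)

e_1 = c_1/‖c_1‖ = (-3, 2, 4, 1)/5.4772 = (-0.5477, 0.3651, 0.7303, 0.1826).
r_{12} = e_1·c_2 = 3.6515.
u_2 = c_2 − 3.6515·e_1 = (-1.0000, 2.6667, -1.6667, -1.6667).
‖u_2‖ = 3.6968, so e_2 = (-0.2705, 0.7213, -0.4508, -0.4508).
r_{13} = e_1·c_3 = 4.0166; r_{23} = e_2·c_3 = -0.9918.
u_3 = c_3 − 4.0166·e_1 + 0.9918·e_2 = (1.9317, 2.2488, -0.3805, 2.8195).
‖u_3‖ = 4.1089, so e_3 = (0.4701, 0.5473, -0.0926, 0.6862).
Qᵀb = (-0.7303, 1.5328, -1.3498).
Back-substitute: x_3 = -1.3498/4.1089 = -0.3285.
x_2 = (1.5328 + 0.9918·(-0.3285))/3.6968 = 0.3265.
x_1 = (-0.7303 − 3.6515·0.3265 − 4.0166·(-0.3285))/5.4772 = -0.1101.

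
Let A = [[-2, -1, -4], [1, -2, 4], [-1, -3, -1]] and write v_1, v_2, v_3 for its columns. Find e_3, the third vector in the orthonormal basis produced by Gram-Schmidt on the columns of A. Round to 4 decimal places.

v_1 = (-2, 1, -1); ‖v_1‖ = 2.4495, so e_1 = (-0.8165, 0.4082, -0.4082).
e_1·v_2 = (-0.8165)·(-1) + 0.4082·(-2) + (-0.4082)·(-3) = 1.2247.
u_2 = v_2 − 1.2247·e_1 = (0.0000, -2.5000, -2.5000).
‖u_2‖ = 3.5355, so e_2 = (0.0000, -0.7071, -0.7071).
e_1·v_3 = (-0.8165)·(-4) + 0.4082·4 + (-0.4082)·(-1) = 5.3072; e_2·v_3 = 0.0000·(-4) + (-0.7071)·4 + (-0.7071)·(-1) = -2.1213.
u_3 = v_3 − 5.3072·e_1 + 2.1213·e_2 = (0.3333, 0.3333, -0.3333).
‖u_3‖ = 0.5774, so e_3 = (0.5774, 0.5774, -0.5774).

e_3 = (0.5774, 0.5774, -0.5774)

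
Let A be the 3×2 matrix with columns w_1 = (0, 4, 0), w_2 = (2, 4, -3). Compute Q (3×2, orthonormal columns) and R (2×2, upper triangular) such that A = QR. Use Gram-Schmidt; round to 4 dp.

Q = [[0.0000, 0.5547], [1.0000, 0.0000], [0.0000, -0.8321]], R = [[4.0000, 4.0000], [0.0000, 3.6056]]

w_1 = (0, 4, 0); ‖w_1‖ = 4.0000, so q_1 = (0.0000, 1.0000, 0.0000).
q_1·w_2 = 0.0000·2 + 1.0000·4 + 0.0000·(-3) = 4.0000.
u_2 = w_2 − 4.0000·q_1 = (2.0000, 0.0000, -3.0000).
‖u_2‖ = 3.6056, so q_2 = (0.5547, 0.0000, -0.8321).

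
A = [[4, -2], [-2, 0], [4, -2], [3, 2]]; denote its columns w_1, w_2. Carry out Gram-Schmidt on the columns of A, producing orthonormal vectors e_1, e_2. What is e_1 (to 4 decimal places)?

e_1 = w_1/‖w_1‖ = (4, -2, 4, 3)/6.7082 = (0.5963, -0.2981, 0.5963, 0.4472).

e_1 = (0.5963, -0.2981, 0.5963, 0.4472)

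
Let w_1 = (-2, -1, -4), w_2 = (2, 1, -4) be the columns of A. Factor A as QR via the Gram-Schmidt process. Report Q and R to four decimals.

Q = [[-0.4364, 0.7807], [-0.2182, 0.3904], [-0.8729, -0.4880]], R = [[4.5826, 2.4004], [0.0000, 3.9036]]

q_1 = w_1/‖w_1‖ = (-2, -1, -4)/4.5826 = (-0.4364, -0.2182, -0.8729).
r_{12} = q_1·w_2 = 2.4004.
u_2 = w_2 − 2.4004·q_1 = (3.0476, 1.5238, -1.9048).
‖u_2‖ = 3.9036, so q_2 = (0.7807, 0.3904, -0.4880).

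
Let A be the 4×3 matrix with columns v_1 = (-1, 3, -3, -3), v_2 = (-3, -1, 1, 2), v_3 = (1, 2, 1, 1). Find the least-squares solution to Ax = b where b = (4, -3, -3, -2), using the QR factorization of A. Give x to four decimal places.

v_1 = (-1, 3, -3, -3); ‖v_1‖ = 5.2915, so e_1 = (-0.1890, 0.5669, -0.5669, -0.5669).
e_1·v_2 = (-0.1890)·(-3) + 0.5669·(-1) + (-0.5669)·1 + (-0.5669)·2 = -1.7008.
u_2 = v_2 + 1.7008·e_1 = (-3.3214, -0.0357, 0.0357, 1.0357).
‖u_2‖ = 3.4795, so e_2 = (-0.9546, -0.0103, 0.0103, 0.2977).
e_1·v_3 = (-0.1890)·1 + 0.5669·2 + (-0.5669)·1 + (-0.5669)·1 = -0.1890; e_2·v_3 = (-0.9546)·1 + (-0.0103)·2 + 0.0103·1 + 0.2977·1 = -0.6672.
u_3 = v_3 + 0.1890·e_1 + 0.6672·e_2 = (0.3274, 2.1003, 0.8997, 1.0914).
‖u_3‖ = 2.5533, so e_3 = (0.1282, 0.8226, 0.3524, 0.4275).
Qᵀb = (0.3780, -4.4136, -3.8669).
Back-substitute: x_3 = -3.8669/2.5533 = -1.5145.
x_2 = (-4.4136 + 0.6672·(-1.5145))/3.4795 = -1.5588.
x_1 = (0.3780 + 1.7008·(-1.5588) + 0.1890·(-1.5145))/5.2915 = -0.4837.

x = (-0.4837, -1.5588, -1.5145)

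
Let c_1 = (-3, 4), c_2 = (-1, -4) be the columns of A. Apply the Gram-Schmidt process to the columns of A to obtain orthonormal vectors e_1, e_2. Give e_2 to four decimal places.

e_2 = (-0.8000, -0.6000)

c_1 = (-3, 4); ‖c_1‖ = 5.0000, so e_1 = (-0.6000, 0.8000).
e_1·c_2 = (-0.6000)·(-1) + 0.8000·(-4) = -2.6000.
u_2 = c_2 + 2.6000·e_1 = (-2.5600, -1.9200).
‖u_2‖ = 3.2000, so e_2 = (-0.8000, -0.6000).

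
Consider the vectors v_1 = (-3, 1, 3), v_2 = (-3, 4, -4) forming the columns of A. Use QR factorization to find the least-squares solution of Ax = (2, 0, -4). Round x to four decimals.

x = (-0.9614, 0.2674)

v_1 = (-3, 1, 3); ‖v_1‖ = 4.3589, so q_1 = (-0.6882, 0.2294, 0.6882).
q_1·v_2 = (-0.6882)·(-3) + 0.2294·4 + 0.6882·(-4) = 0.2294.
u_2 = v_2 − 0.2294·q_1 = (-2.8421, 3.9474, -4.1579).
‖u_2‖ = 6.3990, so q_2 = (-0.4441, 0.6169, -0.6498).
Qᵀb = (-4.1295, 1.7108).
Back-substitute: x_2 = 1.7108/6.3990 = 0.2674.
x_1 = (-4.1295 − 0.2294·0.2674)/4.3589 = -0.9614.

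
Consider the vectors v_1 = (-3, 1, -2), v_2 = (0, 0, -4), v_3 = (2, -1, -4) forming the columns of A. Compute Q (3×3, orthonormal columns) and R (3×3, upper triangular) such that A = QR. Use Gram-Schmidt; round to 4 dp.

v_1 = (-3, 1, -2); ‖v_1‖ = 3.7417, so e_1 = (-0.8018, 0.2673, -0.5345).
e_1·v_2 = (-0.8018)·0 + 0.2673·0 + (-0.5345)·(-4) = 2.1381.
u_2 = v_2 − 2.1381·e_1 = (1.7143, -0.5714, -2.8571).
‖u_2‖ = 3.3806, so e_2 = (0.5071, -0.1690, -0.8452).
e_1·v_3 = (-0.8018)·2 + 0.2673·(-1) + (-0.5345)·(-4) = 0.2673; e_2·v_3 = 0.5071·2 + (-0.1690)·(-1) + (-0.8452)·(-4) = 4.5638.
u_3 = v_3 − 0.2673·e_1 − 4.5638·e_2 = (-0.1000, -0.3000, 0.0000).
‖u_3‖ = 0.3162, so e_3 = (-0.3162, -0.9487, 0.0000).

Q = [[-0.8018, 0.5071, -0.3162], [0.2673, -0.1690, -0.9487], [-0.5345, -0.8452, 0.0000]], R = [[3.7417, 2.1381, 0.2673], [0.0000, 3.3806, 4.5638], [0.0000, 0.0000, 0.3162]]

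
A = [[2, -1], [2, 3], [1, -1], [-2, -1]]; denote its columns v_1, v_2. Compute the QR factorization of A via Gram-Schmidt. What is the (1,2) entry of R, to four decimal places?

v_1 = (2, 2, 1, -2); ‖v_1‖ = 3.6056, so e_1 = (0.5547, 0.5547, 0.2774, -0.5547).
r_{12} = e_1·v_2 = 1.3868.

r_{12} = 1.3868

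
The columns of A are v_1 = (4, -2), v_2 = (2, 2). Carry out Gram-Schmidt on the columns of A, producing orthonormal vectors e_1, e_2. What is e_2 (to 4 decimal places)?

v_1 = (4, -2); ‖v_1‖ = 4.4721, so e_1 = (0.8944, -0.4472).
e_1·v_2 = 0.8944·2 + (-0.4472)·2 = 0.8944.
u_2 = v_2 − 0.8944·e_1 = (1.2000, 2.4000).
‖u_2‖ = 2.6833, so e_2 = (0.4472, 0.8944).

e_2 = (0.4472, 0.8944)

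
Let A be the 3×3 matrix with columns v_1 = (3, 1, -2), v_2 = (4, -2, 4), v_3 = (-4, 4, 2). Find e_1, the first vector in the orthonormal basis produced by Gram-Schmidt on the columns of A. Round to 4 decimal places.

e_1 = (0.8018, 0.2673, -0.5345)

e_1 = v_1/‖v_1‖ = (3, 1, -2)/3.7417 = (0.8018, 0.2673, -0.5345).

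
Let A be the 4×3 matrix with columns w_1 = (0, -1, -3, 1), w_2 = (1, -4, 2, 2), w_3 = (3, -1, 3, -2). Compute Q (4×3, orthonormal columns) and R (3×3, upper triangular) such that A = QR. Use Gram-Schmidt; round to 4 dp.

Q = [[0.0000, 0.2000, 0.8082], [-0.3015, -0.8000, -0.1436], [-0.9045, 0.4000, -0.1369], [0.3015, 0.4000, -0.5544]], R = [[3.3166, 0.0000, -3.0151], [0.0000, 5.0000, 1.8000], [0.0000, 0.0000, 3.2664]]

q_1 = w_1/‖w_1‖ = (0, -1, -3, 1)/3.3166 = (0.0000, -0.3015, -0.9045, 0.3015).
r_{12} = q_1·w_2 = 0.0000.
u_2 = w_2 + 0.0000·q_1 = (1.0000, -4.0000, 2.0000, 2.0000).
‖u_2‖ = 5.0000, so q_2 = (0.2000, -0.8000, 0.4000, 0.4000).
r_{13} = q_1·w_3 = -3.0151; r_{23} = q_2·w_3 = 1.8000.
u_3 = w_3 + 3.0151·q_1 − 1.8000·q_2 = (2.6400, -0.4691, -0.4473, -1.8109).
‖u_3‖ = 3.2664, so q_3 = (0.8082, -0.1436, -0.1369, -0.5544).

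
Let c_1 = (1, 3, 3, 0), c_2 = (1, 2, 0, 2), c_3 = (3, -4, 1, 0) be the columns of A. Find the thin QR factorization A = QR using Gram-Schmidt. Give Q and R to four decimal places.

c_1 = (1, 3, 3, 0); ‖c_1‖ = 4.3589, so e_1 = (0.2294, 0.6882, 0.6882, 0.0000).
e_1·c_2 = 0.2294·1 + 0.6882·2 + 0.6882·0 + 0.0000·2 = 1.6059.
u_2 = c_2 − 1.6059·e_1 = (0.6316, 0.8947, -1.1053, 2.0000).
‖u_2‖ = 2.5340, so e_2 = (0.2492, 0.3531, -0.4362, 0.7893).
e_1·c_3 = 0.2294·3 + 0.6882·(-4) + 0.6882·1 + 0.0000·0 = -1.3765; e_2·c_3 = 0.2492·3 + 0.3531·(-4) + (-0.4362)·1 + 0.7893·0 = -1.1008.
u_3 = c_3 + 1.3765·e_1 + 1.1008·e_2 = (3.5902, -2.6639, 1.4672, 0.8689).
‖u_3‖ = 4.7847, so e_3 = (0.7503, -0.5568, 0.3066, 0.1816).

Q = [[0.2294, 0.2492, 0.7503], [0.6882, 0.3531, -0.5568], [0.6882, -0.4362, 0.3066], [0.0000, 0.7893, 0.1816]], R = [[4.3589, 1.6059, -1.3765], [0.0000, 2.5340, -1.1008], [0.0000, 0.0000, 4.7847]]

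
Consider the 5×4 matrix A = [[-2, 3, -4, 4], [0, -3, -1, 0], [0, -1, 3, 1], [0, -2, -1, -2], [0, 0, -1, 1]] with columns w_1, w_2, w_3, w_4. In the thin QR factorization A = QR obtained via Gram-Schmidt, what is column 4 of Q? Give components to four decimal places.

e_4 = (0.0000, 0.3955, 0.1240, -0.6552, 0.6316)

w_1 = (-2, 0, 0, 0, 0); ‖w_1‖ = 2.0000, so e_1 = (-1.0000, 0.0000, 0.0000, 0.0000, 0.0000).
e_1·w_2 = (-1.0000)·3 + 0.0000·(-3) + 0.0000·(-1) + 0.0000·(-2) + 0.0000·0 = -3.0000.
u_2 = w_2 + 3.0000·e_1 = (0.0000, -3.0000, -1.0000, -2.0000, 0.0000).
‖u_2‖ = 3.7417, so e_2 = (0.0000, -0.8018, -0.2673, -0.5345, 0.0000).
e_1·w_3 = (-1.0000)·(-4) + 0.0000·(-1) + 0.0000·3 + 0.0000·(-1) + 0.0000·(-1) = 4.0000; e_2·w_3 = 0.0000·(-4) + (-0.8018)·(-1) + (-0.2673)·3 + (-0.5345)·(-1) + 0.0000·(-1) = 0.5345.
u_3 = w_3 − 4.0000·e_1 − 0.5345·e_2 = (0.0000, -0.5714, 3.1429, -0.7143, -1.0000).
‖u_3‖ = 3.4226, so e_3 = (0.0000, -0.1670, 0.9183, -0.2087, -0.2922).
e_1·w_4 = (-1.0000)·4 + 0.0000·0 + 0.0000·1 + 0.0000·(-2) + 0.0000·1 = -4.0000; e_2·w_4 = 0.0000·4 + (-0.8018)·0 + (-0.2673)·1 + (-0.5345)·(-2) + 0.0000·1 = 0.8018; e_3·w_4 = 0.0000·4 + (-0.1670)·0 + 0.9183·1 + (-0.2087)·(-2) + (-0.2922)·1 = 1.0435.
u_4 = w_4 + 4.0000·e_1 − 0.8018·e_2 − 1.0435·e_3 = (0.0000, 0.8171, 0.2561, -1.3537, 1.3049).
‖u_4‖ = 2.0660, so e_4 = (0.0000, 0.3955, 0.1240, -0.6552, 0.6316).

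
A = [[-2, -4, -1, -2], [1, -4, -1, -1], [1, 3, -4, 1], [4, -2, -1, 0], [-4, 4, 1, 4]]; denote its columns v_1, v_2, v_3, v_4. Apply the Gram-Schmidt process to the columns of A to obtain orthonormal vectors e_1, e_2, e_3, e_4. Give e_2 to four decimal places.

e_1 = v_1/‖v_1‖ = (-2, 1, 1, 4, -4)/6.1644 = (-0.3244, 0.1622, 0.1622, 0.6489, -0.6489).
r_{12} = e_1·v_2 = -2.7578.
u_2 = v_2 + 2.7578·e_1 = (-4.8947, -3.5526, 3.4474, -0.2105, 2.2105).
‖u_2‖ = 7.3072, so e_2 = (-0.6699, -0.4862, 0.4718, -0.0288, 0.3025).

e_2 = (-0.6699, -0.4862, 0.4718, -0.0288, 0.3025)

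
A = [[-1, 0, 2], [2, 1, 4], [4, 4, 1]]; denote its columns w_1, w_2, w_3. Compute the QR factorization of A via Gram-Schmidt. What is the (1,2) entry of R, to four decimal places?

r_{12} = 3.9279

w_1 = (-1, 2, 4); ‖w_1‖ = 4.5826, so q_1 = (-0.2182, 0.4364, 0.8729).
r_{12} = q_1·w_2 = 3.9279.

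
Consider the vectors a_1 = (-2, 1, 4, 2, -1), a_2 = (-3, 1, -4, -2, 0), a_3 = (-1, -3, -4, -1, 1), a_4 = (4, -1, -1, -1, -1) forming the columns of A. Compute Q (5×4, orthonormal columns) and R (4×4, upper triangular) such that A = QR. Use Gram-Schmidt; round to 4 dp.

Q = [[-0.3922, -0.8251, -0.3742, 0.1021], [0.1961, 0.3094, -0.8716, -0.2234], [0.7845, -0.4126, -0.0770, -0.0621], [0.3922, -0.2063, 0.2794, -0.1407], [-0.1961, -0.1031, 0.1275, -0.9571]], R = [[5.0990, -2.5495, -3.9223, -2.7456], [0.0000, 4.8477, 1.6503, -2.8880], [0.0000, 0.0000, 3.1452, -0.9549], [0.0000, 0.0000, 0.0000, 1.7915]]

a_1 = (-2, 1, 4, 2, -1); ‖a_1‖ = 5.0990, so q_1 = (-0.3922, 0.1961, 0.7845, 0.3922, -0.1961).
q_1·a_2 = (-0.3922)·(-3) + 0.1961·1 + 0.7845·(-4) + 0.3922·(-2) + (-0.1961)·0 = -2.5495.
u_2 = a_2 + 2.5495·q_1 = (-4.0000, 1.5000, -2.0000, -1.0000, -0.5000).
‖u_2‖ = 4.8477, so q_2 = (-0.8251, 0.3094, -0.4126, -0.2063, -0.1031).
q_1·a_3 = (-0.3922)·(-1) + 0.1961·(-3) + 0.7845·(-4) + 0.3922·(-1) + (-0.1961)·1 = -3.9223; q_2·a_3 = (-0.8251)·(-1) + 0.3094·(-3) + (-0.4126)·(-4) + (-0.2063)·(-1) + (-0.1031)·1 = 1.6503.
u_3 = a_3 + 3.9223·q_1 − 1.6503·q_2 = (-1.1768, -2.7414, -0.2422, 0.8789, 0.4010).
‖u_3‖ = 3.1452, so q_3 = (-0.3742, -0.8716, -0.0770, 0.2794, 0.1275).
q_1·a_4 = (-0.3922)·4 + 0.1961·(-1) + 0.7845·(-1) + 0.3922·(-1) + (-0.1961)·(-1) = -2.7456; q_2·a_4 = (-0.8251)·4 + 0.3094·(-1) + (-0.4126)·(-1) + (-0.2063)·(-1) + (-0.1031)·(-1) = -2.8880; q_3·a_4 = (-0.3742)·4 + (-0.8716)·(-1) + (-0.0770)·(-1) + 0.2794·(-1) + 0.1275·(-1) = -0.9549.
u_4 = a_4 + 2.7456·q_1 + 2.8880·q_2 + 0.9549·q_3 = (0.1828, -0.4002, -0.1112, -0.2520, -1.7146).
‖u_4‖ = 1.7915, so q_4 = (0.1021, -0.2234, -0.0621, -0.1407, -0.9571).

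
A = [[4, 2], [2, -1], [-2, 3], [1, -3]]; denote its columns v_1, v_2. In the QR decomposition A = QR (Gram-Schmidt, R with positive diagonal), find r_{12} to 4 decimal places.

r_{12} = -0.6000

v_1 = (4, 2, -2, 1); ‖v_1‖ = 5.0000, so q_1 = (0.8000, 0.4000, -0.4000, 0.2000).
r_{12} = q_1·v_2 = -0.6000.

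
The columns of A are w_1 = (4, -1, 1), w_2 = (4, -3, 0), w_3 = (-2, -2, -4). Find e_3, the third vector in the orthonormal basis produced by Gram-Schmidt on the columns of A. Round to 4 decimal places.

e_3 = (0.3180, 0.4240, -0.8480)

w_1 = (4, -1, 1); ‖w_1‖ = 4.2426, so e_1 = (0.9428, -0.2357, 0.2357).
e_1·w_2 = 0.9428·4 + (-0.2357)·(-3) + 0.2357·0 = 4.4783.
u_2 = w_2 − 4.4783·e_1 = (-0.2222, -1.9444, -1.0556).
‖u_2‖ = 2.2236, so e_2 = (-0.0999, -0.8745, -0.4747).
e_1·w_3 = 0.9428·(-2) + (-0.2357)·(-2) + 0.2357·(-4) = -2.3570; e_2·w_3 = (-0.0999)·(-2) + (-0.8745)·(-2) + (-0.4747)·(-4) = 3.8476.
u_3 = w_3 + 2.3570·e_1 − 3.8476·e_2 = (0.6067, 0.8090, -1.6180).
‖u_3‖ = 1.9080, so e_3 = (0.3180, 0.4240, -0.8480).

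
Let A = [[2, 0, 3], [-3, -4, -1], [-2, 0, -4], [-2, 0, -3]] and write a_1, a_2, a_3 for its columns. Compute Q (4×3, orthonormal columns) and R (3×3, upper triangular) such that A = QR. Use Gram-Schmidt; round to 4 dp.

e_1 = a_1/‖a_1‖ = (2, -3, -2, -2)/4.5826 = (0.4364, -0.6547, -0.4364, -0.4364).
r_{12} = e_1·a_2 = 2.6186.
u_2 = a_2 − 2.6186·e_1 = (-1.1429, -2.2857, 1.1429, 1.1429).
‖u_2‖ = 3.0237, so e_2 = (-0.3780, -0.7559, 0.3780, 0.3780).
r_{13} = e_1·a_3 = 5.0190; r_{23} = e_2·a_3 = -3.0237.
u_3 = a_3 − 5.0190·e_1 + 3.0237·e_2 = (-0.3333, 0.0000, -0.6667, 0.3333).
‖u_3‖ = 0.8165, so e_3 = (-0.4082, 0.0000, -0.8165, 0.4082).

Q = [[0.4364, -0.3780, -0.4082], [-0.6547, -0.7559, 0.0000], [-0.4364, 0.3780, -0.8165], [-0.4364, 0.3780, 0.4082]], R = [[4.5826, 2.6186, 5.0190], [0.0000, 3.0237, -3.0237], [0.0000, 0.0000, 0.8165]]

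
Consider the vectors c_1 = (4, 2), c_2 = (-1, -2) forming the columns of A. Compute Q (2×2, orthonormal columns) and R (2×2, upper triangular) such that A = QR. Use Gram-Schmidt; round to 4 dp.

Q = [[0.8944, 0.4472], [0.4472, -0.8944]], R = [[4.4721, -1.7889], [0.0000, 1.3416]]

e_1 = c_1/‖c_1‖ = (4, 2)/4.4721 = (0.8944, 0.4472).
r_{12} = e_1·c_2 = -1.7889.
u_2 = c_2 + 1.7889·e_1 = (0.6000, -1.2000).
‖u_2‖ = 1.3416, so e_2 = (0.4472, -0.8944).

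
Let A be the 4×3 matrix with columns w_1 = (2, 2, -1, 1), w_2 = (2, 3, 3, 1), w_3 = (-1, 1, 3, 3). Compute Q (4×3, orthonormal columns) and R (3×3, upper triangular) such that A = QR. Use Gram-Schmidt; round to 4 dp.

Q = [[0.6325, 0.0982, -0.4191], [0.6325, 0.3436, -0.0308], [-0.3162, 0.9327, 0.0077], [0.3162, 0.0491, 0.9074]], R = [[3.1623, 2.5298, 0.0000], [0.0000, 4.0743, 3.1907], [0.0000, 0.0000, 3.1336]]

w_1 = (2, 2, -1, 1); ‖w_1‖ = 3.1623, so q_1 = (0.6325, 0.6325, -0.3162, 0.3162).
q_1·w_2 = 0.6325·2 + 0.6325·3 + (-0.3162)·3 + 0.3162·1 = 2.5298.
u_2 = w_2 − 2.5298·q_1 = (0.4000, 1.4000, 3.8000, 0.2000).
‖u_2‖ = 4.0743, so q_2 = (0.0982, 0.3436, 0.9327, 0.0491).
q_1·w_3 = 0.6325·(-1) + 0.6325·1 + (-0.3162)·3 + 0.3162·3 = 0.0000; q_2·w_3 = 0.0982·(-1) + 0.3436·1 + 0.9327·3 + 0.0491·3 = 3.1907.
u_3 = w_3 − 0.0000·q_1 − 3.1907·q_2 = (-1.3133, -0.0964, 0.0241, 2.8434).
‖u_3‖ = 3.1336, so q_3 = (-0.4191, -0.0308, 0.0077, 0.9074).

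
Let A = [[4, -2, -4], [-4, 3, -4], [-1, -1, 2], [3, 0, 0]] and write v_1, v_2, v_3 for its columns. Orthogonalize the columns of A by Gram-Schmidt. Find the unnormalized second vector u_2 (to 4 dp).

u_2 = (-0.1905, 1.1905, -1.4524, 1.3571)

e_1 = v_1/‖v_1‖ = (4, -4, -1, 3)/6.4807 = (0.6172, -0.6172, -0.1543, 0.4629).
r_{12} = e_1·v_2 = -2.9318.
u_2 = v_2 + 2.9318·e_1 = (-0.1905, 1.1905, -1.4524, 1.3571).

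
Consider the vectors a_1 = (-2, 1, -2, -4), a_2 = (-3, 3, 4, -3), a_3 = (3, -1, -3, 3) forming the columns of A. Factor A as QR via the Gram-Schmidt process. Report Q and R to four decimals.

Q = [[-0.4000, -0.3256, 0.3613], [0.2000, 0.4120, 0.8789], [-0.4000, 0.8372, -0.2610], [-0.8000, -0.1528, 0.1696]], R = [[5.0000, 2.6000, -2.6000], [0.0000, 6.0200, -4.3588], [0.0000, 0.0000, 1.4969]]

a_1 = (-2, 1, -2, -4); ‖a_1‖ = 5.0000, so e_1 = (-0.4000, 0.2000, -0.4000, -0.8000).
e_1·a_2 = (-0.4000)·(-3) + 0.2000·3 + (-0.4000)·4 + (-0.8000)·(-3) = 2.6000.
u_2 = a_2 − 2.6000·e_1 = (-1.9600, 2.4800, 5.0400, -0.9200).
‖u_2‖ = 6.0200, so e_2 = (-0.3256, 0.4120, 0.8372, -0.1528).
e_1·a_3 = (-0.4000)·3 + 0.2000·(-1) + (-0.4000)·(-3) + (-0.8000)·3 = -2.6000; e_2·a_3 = (-0.3256)·3 + 0.4120·(-1) + 0.8372·(-3) + (-0.1528)·3 = -4.3588.
u_3 = a_3 + 2.6000·e_1 + 4.3588·e_2 = (0.5408, 1.3157, -0.3907, 0.2539).
‖u_3‖ = 1.4969, so e_3 = (0.3613, 0.8789, -0.2610, 0.1696).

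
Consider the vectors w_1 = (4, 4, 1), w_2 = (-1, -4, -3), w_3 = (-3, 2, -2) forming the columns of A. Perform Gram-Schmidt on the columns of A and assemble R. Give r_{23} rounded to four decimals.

w_1 = (4, 4, 1); ‖w_1‖ = 5.7446, so e_1 = (0.6963, 0.6963, 0.1741).
e_1·w_2 = 0.6963·(-1) + 0.6963·(-4) + 0.1741·(-3) = -4.0038.
u_2 = w_2 + 4.0038·e_1 = (1.7879, -1.2121, -2.3030).
‖u_2‖ = 3.1575, so e_2 = (0.5662, -0.3839, -0.7294).
r_{23} = e_2·w_3 = -1.0077.

r_{23} = -1.0077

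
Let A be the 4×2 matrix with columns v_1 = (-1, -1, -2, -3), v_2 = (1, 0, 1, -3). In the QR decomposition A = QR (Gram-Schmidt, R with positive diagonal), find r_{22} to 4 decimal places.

v_1 = (-1, -1, -2, -3); ‖v_1‖ = 3.8730, so q_1 = (-0.2582, -0.2582, -0.5164, -0.7746).
q_1·v_2 = (-0.2582)·1 + (-0.2582)·0 + (-0.5164)·1 + (-0.7746)·(-3) = 1.5492.
u_2 = v_2 − 1.5492·q_1 = (1.4000, 0.4000, 1.8000, -1.8000).
r_{22} = ‖u_2‖ = 2.9326.

r_{22} = 2.9326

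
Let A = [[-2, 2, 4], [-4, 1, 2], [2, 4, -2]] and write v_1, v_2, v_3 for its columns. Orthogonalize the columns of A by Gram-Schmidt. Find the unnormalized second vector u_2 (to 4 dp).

u_2 = (2.0000, 1.0000, 4.0000)

e_1 = v_1/‖v_1‖ = (-2, -4, 2)/4.8990 = (-0.4082, -0.8165, 0.4082).
r_{12} = e_1·v_2 = 0.0000.
u_2 = v_2 + 0.0000·e_1 = (2.0000, 1.0000, 4.0000).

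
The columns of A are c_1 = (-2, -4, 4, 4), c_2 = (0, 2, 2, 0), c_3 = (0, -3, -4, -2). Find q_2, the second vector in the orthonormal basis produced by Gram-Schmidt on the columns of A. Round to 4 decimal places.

q_2 = (0.0000, 0.7071, 0.7071, 0.0000)

c_1 = (-2, -4, 4, 4); ‖c_1‖ = 7.2111, so q_1 = (-0.2774, -0.5547, 0.5547, 0.5547).
q_1·c_2 = (-0.2774)·0 + (-0.5547)·2 + 0.5547·2 + 0.5547·0 = 0.0000.
u_2 = c_2 + 0.0000·q_1 = (0.0000, 2.0000, 2.0000, 0.0000).
‖u_2‖ = 2.8284, so q_2 = (0.0000, 0.7071, 0.7071, 0.0000).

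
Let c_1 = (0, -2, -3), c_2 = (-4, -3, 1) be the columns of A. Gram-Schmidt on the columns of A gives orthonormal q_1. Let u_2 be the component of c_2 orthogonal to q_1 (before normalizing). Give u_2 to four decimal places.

u_2 = (-4.0000, -2.5385, 1.6923)

c_1 = (0, -2, -3); ‖c_1‖ = 3.6056, so q_1 = (0.0000, -0.5547, -0.8321).
q_1·c_2 = 0.0000·(-4) + (-0.5547)·(-3) + (-0.8321)·1 = 0.8321.
u_2 = c_2 − 0.8321·q_1 = (-4.0000, -2.5385, 1.6923).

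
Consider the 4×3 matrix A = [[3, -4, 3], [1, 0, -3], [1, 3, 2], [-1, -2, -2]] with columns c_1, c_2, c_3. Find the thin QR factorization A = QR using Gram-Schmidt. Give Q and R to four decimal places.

e_1 = c_1/‖c_1‖ = (3, 1, 1, -1)/3.4641 = (0.8660, 0.2887, 0.2887, -0.2887).
r_{12} = e_1·c_2 = -2.0207.
u_2 = c_2 + 2.0207·e_1 = (-2.2500, 0.5833, 3.5833, -2.5833).
‖u_2‖ = 4.9917, so e_2 = (-0.4508, 0.1169, 0.7179, -0.5175).
r_{13} = e_1·c_3 = 2.8868; r_{23} = e_2·c_3 = 0.7679.
u_3 = c_3 − 2.8868·e_1 − 0.7679·e_2 = (0.8462, -3.9231, 0.6154, -0.7692).
‖u_3‖ = 4.1324, so e_3 = (0.2048, -0.9493, 0.1489, -0.1861).

Q = [[0.8660, -0.4508, 0.2048], [0.2887, 0.1169, -0.9493], [0.2887, 0.7179, 0.1489], [-0.2887, -0.5175, -0.1861]], R = [[3.4641, -2.0207, 2.8868], [0.0000, 4.9917, 0.7679], [0.0000, 0.0000, 4.1324]]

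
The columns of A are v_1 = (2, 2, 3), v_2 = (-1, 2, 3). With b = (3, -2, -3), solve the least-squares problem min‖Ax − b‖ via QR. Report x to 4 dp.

x = (0.6667, -1.6667)

v_1 = (2, 2, 3); ‖v_1‖ = 4.1231, so q_1 = (0.4851, 0.4851, 0.7276).
q_1·v_2 = 0.4851·(-1) + 0.4851·2 + 0.7276·3 = 2.6679.
u_2 = v_2 − 2.6679·q_1 = (-2.2941, 0.7059, 1.0588).
‖u_2‖ = 2.6234, so q_2 = (-0.8745, 0.2691, 0.4036).
Qᵀb = (-1.6977, -4.3724).
Back-substitute: x_2 = -4.3724/2.6234 = -1.6667.
x_1 = (-1.6977 − 2.6679·(-1.6667))/4.1231 = 0.6667.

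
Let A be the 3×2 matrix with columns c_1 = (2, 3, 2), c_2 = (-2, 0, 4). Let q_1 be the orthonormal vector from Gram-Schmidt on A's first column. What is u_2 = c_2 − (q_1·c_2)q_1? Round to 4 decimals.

u_2 = (-2.4706, -0.7059, 3.5294)

c_1 = (2, 3, 2); ‖c_1‖ = 4.1231, so q_1 = (0.4851, 0.7276, 0.4851).
q_1·c_2 = 0.4851·(-2) + 0.7276·0 + 0.4851·4 = 0.9701.
u_2 = c_2 − 0.9701·q_1 = (-2.4706, -0.7059, 3.5294).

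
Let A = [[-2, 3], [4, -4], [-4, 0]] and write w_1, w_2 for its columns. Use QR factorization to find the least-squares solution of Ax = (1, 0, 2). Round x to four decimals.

x = (-0.4423, -0.2692)

w_1 = (-2, 4, -4); ‖w_1‖ = 6.0000, so e_1 = (-0.3333, 0.6667, -0.6667).
e_1·w_2 = (-0.3333)·3 + 0.6667·(-4) + (-0.6667)·0 = -3.6667.
u_2 = w_2 + 3.6667·e_1 = (1.7778, -1.5556, -2.4444).
‖u_2‖ = 3.3993, so e_2 = (0.5230, -0.4576, -0.7191).
Qᵀb = (-1.6667, -0.9152).
Back-substitute: x_2 = -0.9152/3.3993 = -0.2692.
x_1 = (-1.6667 + 3.6667·(-0.2692))/6.0000 = -0.4423.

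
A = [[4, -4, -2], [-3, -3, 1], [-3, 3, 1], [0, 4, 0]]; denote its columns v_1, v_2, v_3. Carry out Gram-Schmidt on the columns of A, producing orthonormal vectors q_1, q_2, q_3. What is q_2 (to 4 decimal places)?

q_2 = (-0.3249, -0.6770, 0.2437, 0.6138)

v_1 = (4, -3, -3, 0); ‖v_1‖ = 5.8310, so q_1 = (0.6860, -0.5145, -0.5145, 0.0000).
q_1·v_2 = 0.6860·(-4) + (-0.5145)·(-3) + (-0.5145)·3 + 0.0000·4 = -2.7440.
u_2 = v_2 + 2.7440·q_1 = (-2.1176, -4.4118, 1.5882, 4.0000).
‖u_2‖ = 6.5169, so q_2 = (-0.3249, -0.6770, 0.2437, 0.6138).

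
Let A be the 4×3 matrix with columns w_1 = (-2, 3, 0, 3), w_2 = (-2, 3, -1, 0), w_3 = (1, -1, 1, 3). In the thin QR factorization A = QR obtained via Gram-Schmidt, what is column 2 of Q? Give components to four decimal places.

q_2 = (-0.3255, 0.4883, -0.3978, -0.7053)

w_1 = (-2, 3, 0, 3); ‖w_1‖ = 4.6904, so q_1 = (-0.4264, 0.6396, 0.0000, 0.6396).
q_1·w_2 = (-0.4264)·(-2) + 0.6396·3 + 0.0000·(-1) + 0.6396·0 = 2.7716.
u_2 = w_2 − 2.7716·q_1 = (-0.8182, 1.2273, -1.0000, -1.7727).
‖u_2‖ = 2.5136, so q_2 = (-0.3255, 0.4883, -0.3978, -0.7053).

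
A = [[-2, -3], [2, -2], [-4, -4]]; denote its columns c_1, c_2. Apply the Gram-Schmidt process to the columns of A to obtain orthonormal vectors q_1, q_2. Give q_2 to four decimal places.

q_2 = (-0.3810, -0.8890, -0.2540)

c_1 = (-2, 2, -4); ‖c_1‖ = 4.8990, so q_1 = (-0.4082, 0.4082, -0.8165).
q_1·c_2 = (-0.4082)·(-3) + 0.4082·(-2) + (-0.8165)·(-4) = 3.6742.
u_2 = c_2 − 3.6742·q_1 = (-1.5000, -3.5000, -1.0000).
‖u_2‖ = 3.9370, so q_2 = (-0.3810, -0.8890, -0.2540).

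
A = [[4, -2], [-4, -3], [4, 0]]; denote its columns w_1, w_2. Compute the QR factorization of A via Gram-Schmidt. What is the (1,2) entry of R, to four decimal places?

r_{12} = 0.5774

e_1 = w_1/‖w_1‖ = (4, -4, 4)/6.9282 = (0.5774, -0.5774, 0.5774).
r_{12} = e_1·w_2 = 0.5774.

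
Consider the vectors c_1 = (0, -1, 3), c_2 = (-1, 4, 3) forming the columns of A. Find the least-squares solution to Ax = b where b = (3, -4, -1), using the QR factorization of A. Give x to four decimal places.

x = (0.5787, -0.9574)

c_1 = (0, -1, 3); ‖c_1‖ = 3.1623, so q_1 = (0.0000, -0.3162, 0.9487).
q_1·c_2 = 0.0000·(-1) + (-0.3162)·4 + 0.9487·3 = 1.5811.
u_2 = c_2 − 1.5811·q_1 = (-1.0000, 4.5000, 1.5000).
‖u_2‖ = 4.8477, so q_2 = (-0.2063, 0.9283, 0.3094).
Qᵀb = (0.3162, -4.6414).
Back-substitute: x_2 = -4.6414/4.8477 = -0.9574.
x_1 = (0.3162 − 1.5811·(-0.9574))/3.1623 = 0.5787.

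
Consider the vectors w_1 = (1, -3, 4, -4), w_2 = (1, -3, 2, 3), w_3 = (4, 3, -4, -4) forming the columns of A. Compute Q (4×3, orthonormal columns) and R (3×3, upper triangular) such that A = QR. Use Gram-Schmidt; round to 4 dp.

Q = [[0.1543, 0.1822, 0.9272], [-0.4629, -0.5465, -0.0325], [0.6172, 0.3036, -0.3587], [-0.6172, 0.7590, -0.1025]], R = [[6.4807, 0.9258, -0.7715], [0.0000, 4.7056, -5.1610], [0.0000, 0.0000, 5.4561]]

w_1 = (1, -3, 4, -4); ‖w_1‖ = 6.4807, so e_1 = (0.1543, -0.4629, 0.6172, -0.6172).
e_1·w_2 = 0.1543·1 + (-0.4629)·(-3) + 0.6172·2 + (-0.6172)·3 = 0.9258.
u_2 = w_2 − 0.9258·e_1 = (0.8571, -2.5714, 1.4286, 3.5714).
‖u_2‖ = 4.7056, so e_2 = (0.1822, -0.5465, 0.3036, 0.7590).
e_1·w_3 = 0.1543·4 + (-0.4629)·3 + 0.6172·(-4) + (-0.6172)·(-4) = -0.7715; e_2·w_3 = 0.1822·4 + (-0.5465)·3 + 0.3036·(-4) + 0.7590·(-4) = -5.1610.
u_3 = w_3 + 0.7715·e_1 + 5.1610·e_2 = (5.0591, -0.1774, -1.9570, -0.5591).
‖u_3‖ = 5.4561, so e_3 = (0.9272, -0.0325, -0.3587, -0.1025).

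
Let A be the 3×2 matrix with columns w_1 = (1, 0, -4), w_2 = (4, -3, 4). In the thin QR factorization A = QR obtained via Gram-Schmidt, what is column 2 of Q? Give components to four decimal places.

q_2 = (0.8251, -0.5260, 0.2063)

w_1 = (1, 0, -4); ‖w_1‖ = 4.1231, so q_1 = (0.2425, 0.0000, -0.9701).
q_1·w_2 = 0.2425·4 + 0.0000·(-3) + (-0.9701)·4 = -2.9104.
u_2 = w_2 + 2.9104·q_1 = (4.7059, -3.0000, 1.1765).
‖u_2‖ = 5.7035, so q_2 = (0.8251, -0.5260, 0.2063).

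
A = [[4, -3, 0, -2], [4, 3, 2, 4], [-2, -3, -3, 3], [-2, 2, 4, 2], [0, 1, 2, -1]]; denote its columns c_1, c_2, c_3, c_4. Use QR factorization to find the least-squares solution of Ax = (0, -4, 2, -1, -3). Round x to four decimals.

x = (-0.3829, -0.3800, -0.3544, -0.1010)

c_1 = (4, 4, -2, -2, 0); ‖c_1‖ = 6.3246, so q_1 = (0.6325, 0.6325, -0.3162, -0.3162, 0.0000).
q_1·c_2 = 0.6325·(-3) + 0.6325·3 + (-0.3162)·(-3) + (-0.3162)·2 + 0.0000·1 = 0.3162.
u_2 = c_2 − 0.3162·q_1 = (-3.2000, 2.8000, -2.9000, 2.1000, 1.0000).
‖u_2‖ = 5.6480, so q_2 = (-0.5666, 0.4957, -0.5135, 0.3718, 0.1771).
q_1·c_3 = 0.6325·0 + 0.6325·2 + (-0.3162)·(-3) + (-0.3162)·4 + 0.0000·2 = 0.9487; q_2·c_3 = (-0.5666)·0 + 0.4957·2 + (-0.5135)·(-3) + 0.3718·4 + 0.1771·2 = 4.3732.
u_3 = c_3 − 0.9487·q_1 − 4.3732·q_2 = (1.8777, -0.7680, -0.4545, 2.6740, 1.2257).
‖u_3‖ = 3.6021, so q_3 = (0.5213, -0.2132, -0.1262, 0.7423, 0.3403).
q_1·c_4 = 0.6325·(-2) + 0.6325·4 + (-0.3162)·3 + (-0.3162)·2 + 0.0000·(-1) = -0.3162; q_2·c_4 = (-0.5666)·(-2) + 0.4957·4 + (-0.5135)·3 + 0.3718·2 + 0.1771·(-1) = 2.1423; q_3·c_4 = 0.5213·(-2) + (-0.2132)·4 + (-0.1262)·3 + 0.7423·2 + 0.3403·(-1) = -1.1296.
u_4 = c_4 + 0.3162·q_1 − 2.1423·q_2 + 1.1296·q_3 = (0.0027, 2.8971, 3.8575, 1.9420, -0.9949).
‖u_4‖ = 5.2947, so q_4 = (0.0005, 0.5472, 0.7285, 0.3668, -0.1879).
Qᵀb = (-2.8460, -3.9129, -1.1627, -0.5346).
Back-substitute: x_4 = -0.5346/5.2947 = -0.1010.
x_3 = (-1.1627 + 1.1296·(-0.1010))/3.6021 = -0.3544.
x_2 = (-3.9129 − 4.3732·(-0.3544) − 2.1423·(-0.1010))/5.6480 = -0.3800.
x_1 = (-2.8460 − 0.3162·(-0.3800) − 0.9487·(-0.3544) + 0.3162·(-0.1010))/6.3246 = -0.3829.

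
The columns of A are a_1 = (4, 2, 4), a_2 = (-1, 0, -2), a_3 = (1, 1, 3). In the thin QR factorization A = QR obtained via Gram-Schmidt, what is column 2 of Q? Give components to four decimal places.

q_2 = (0.3333, 0.6667, -0.6667)

a_1 = (4, 2, 4); ‖a_1‖ = 6.0000, so q_1 = (0.6667, 0.3333, 0.6667).
q_1·a_2 = 0.6667·(-1) + 0.3333·0 + 0.6667·(-2) = -2.0000.
u_2 = a_2 + 2.0000·q_1 = (0.3333, 0.6667, -0.6667).
‖u_2‖ = 1.0000, so q_2 = (0.3333, 0.6667, -0.6667).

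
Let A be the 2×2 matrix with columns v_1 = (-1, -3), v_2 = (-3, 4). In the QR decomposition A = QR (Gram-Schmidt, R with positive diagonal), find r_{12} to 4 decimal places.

r_{12} = -2.8460

q_1 = v_1/‖v_1‖ = (-1, -3)/3.1623 = (-0.3162, -0.9487).
r_{12} = q_1·v_2 = -2.8460.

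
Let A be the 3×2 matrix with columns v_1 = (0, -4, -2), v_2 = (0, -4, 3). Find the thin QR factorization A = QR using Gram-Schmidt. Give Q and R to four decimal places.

e_1 = v_1/‖v_1‖ = (0, -4, -2)/4.4721 = (0.0000, -0.8944, -0.4472).
r_{12} = e_1·v_2 = 2.2361.
u_2 = v_2 − 2.2361·e_1 = (0.0000, -2.0000, 4.0000).
‖u_2‖ = 4.4721, so e_2 = (0.0000, -0.4472, 0.8944).

Q = [[0.0000, 0.0000], [-0.8944, -0.4472], [-0.4472, 0.8944]], R = [[4.4721, 2.2361], [0.0000, 4.4721]]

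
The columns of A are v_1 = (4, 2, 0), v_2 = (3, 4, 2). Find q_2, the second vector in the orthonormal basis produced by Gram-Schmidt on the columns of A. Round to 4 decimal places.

v_1 = (4, 2, 0); ‖v_1‖ = 4.4721, so q_1 = (0.8944, 0.4472, 0.0000).
q_1·v_2 = 0.8944·3 + 0.4472·4 + 0.0000·2 = 4.4721.
u_2 = v_2 − 4.4721·q_1 = (-1.0000, 2.0000, 2.0000).
‖u_2‖ = 3.0000, so q_2 = (-0.3333, 0.6667, 0.6667).

q_2 = (-0.3333, 0.6667, 0.6667)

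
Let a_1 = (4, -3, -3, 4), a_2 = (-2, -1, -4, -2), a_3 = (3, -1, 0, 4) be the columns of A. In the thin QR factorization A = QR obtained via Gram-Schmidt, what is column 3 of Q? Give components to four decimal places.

a_1 = (4, -3, -3, 4); ‖a_1‖ = 7.0711, so e_1 = (0.5657, -0.4243, -0.4243, 0.5657).
e_1·a_2 = 0.5657·(-2) + (-0.4243)·(-1) + (-0.4243)·(-4) + 0.5657·(-2) = -0.1414.
u_2 = a_2 + 0.1414·e_1 = (-1.9200, -1.0600, -4.0600, -1.9200).
‖u_2‖ = 4.9980, so e_2 = (-0.3842, -0.2121, -0.8123, -0.3842).
e_1·a_3 = 0.5657·3 + (-0.4243)·(-1) + (-0.4243)·0 + 0.5657·4 = 4.3841; e_2·a_3 = (-0.3842)·3 + (-0.2121)·(-1) + (-0.8123)·0 + (-0.3842)·4 = -2.4770.
u_3 = a_3 − 4.3841·e_1 + 2.4770·e_2 = (-0.4315, 0.3347, -0.1521, 0.5685).
‖u_3‖ = 0.8028, so e_3 = (-0.5375, 0.4169, -0.1895, 0.7081).

e_3 = (-0.5375, 0.4169, -0.1895, 0.7081)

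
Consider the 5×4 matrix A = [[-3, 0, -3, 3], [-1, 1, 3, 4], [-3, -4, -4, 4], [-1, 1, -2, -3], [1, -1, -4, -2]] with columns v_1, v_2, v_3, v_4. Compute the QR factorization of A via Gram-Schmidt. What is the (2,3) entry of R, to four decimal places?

r_{23} = 3.6344

v_1 = (-3, -1, -3, -1, 1); ‖v_1‖ = 4.5826, so e_1 = (-0.6547, -0.2182, -0.6547, -0.2182, 0.2182).
e_1·v_2 = (-0.6547)·0 + (-0.2182)·1 + (-0.6547)·(-4) + (-0.2182)·1 + 0.2182·(-1) = 1.9640.
u_2 = v_2 − 1.9640·e_1 = (1.2857, 1.4286, -2.7143, 1.4286, -1.4286).
‖u_2‖ = 3.8914, so e_2 = (0.3304, 0.3671, -0.6975, 0.3671, -0.3671).
r_{23} = e_2·v_3 = 3.6344.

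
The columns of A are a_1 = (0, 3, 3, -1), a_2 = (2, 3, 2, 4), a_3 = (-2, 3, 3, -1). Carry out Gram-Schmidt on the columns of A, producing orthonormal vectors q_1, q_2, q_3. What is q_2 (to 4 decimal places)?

q_1 = a_1/‖a_1‖ = (0, 3, 3, -1)/4.3589 = (0.0000, 0.6882, 0.6882, -0.2294).
r_{12} = q_1·a_2 = 2.5236.
u_2 = a_2 − 2.5236·q_1 = (2.0000, 1.2632, 0.2632, 4.5789).
‖u_2‖ = 5.1606, so q_2 = (0.3876, 0.2448, 0.0510, 0.8873).

q_2 = (0.3876, 0.2448, 0.0510, 0.8873)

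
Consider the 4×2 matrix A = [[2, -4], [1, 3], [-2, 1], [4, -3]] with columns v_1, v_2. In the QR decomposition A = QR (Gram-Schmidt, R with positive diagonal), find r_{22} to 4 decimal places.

v_1 = (2, 1, -2, 4); ‖v_1‖ = 5.0000, so e_1 = (0.4000, 0.2000, -0.4000, 0.8000).
e_1·v_2 = 0.4000·(-4) + 0.2000·3 + (-0.4000)·1 + 0.8000·(-3) = -3.8000.
u_2 = v_2 + 3.8000·e_1 = (-2.4800, 3.7600, -0.5200, 0.0400).
r_{22} = ‖u_2‖ = 4.5343.

r_{22} = 4.5343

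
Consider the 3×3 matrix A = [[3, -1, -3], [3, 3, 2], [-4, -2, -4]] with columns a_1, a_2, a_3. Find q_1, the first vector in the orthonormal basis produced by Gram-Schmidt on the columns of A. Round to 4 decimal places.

q_1 = a_1/‖a_1‖ = (3, 3, -4)/5.8310 = (0.5145, 0.5145, -0.6860).

q_1 = (0.5145, 0.5145, -0.6860)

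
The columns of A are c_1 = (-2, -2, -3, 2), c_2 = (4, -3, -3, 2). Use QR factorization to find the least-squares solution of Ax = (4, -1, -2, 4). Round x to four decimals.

x = (-0.0871, 0.8936)

e_1 = c_1/‖c_1‖ = (-2, -2, -3, 2)/4.5826 = (-0.4364, -0.4364, -0.6547, 0.4364).
r_{12} = e_1·c_2 = 2.4004.
u_2 = c_2 − 2.4004·e_1 = (5.0476, -1.9524, -1.4286, 0.9524).
‖u_2‖ = 5.6779, so e_2 = (0.8890, -0.3439, -0.2516, 0.1677).
Qᵀb = (1.7457, 5.0740).
Back-substitute: x_2 = 5.0740/5.6779 = 0.8936.
x_1 = (1.7457 − 2.4004·0.8936)/4.5826 = -0.0871.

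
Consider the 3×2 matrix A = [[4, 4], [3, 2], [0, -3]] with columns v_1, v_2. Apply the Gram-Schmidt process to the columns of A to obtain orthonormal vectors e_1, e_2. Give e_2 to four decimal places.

e_2 = (0.1546, -0.2061, -0.9662)

v_1 = (4, 3, 0); ‖v_1‖ = 5.0000, so e_1 = (0.8000, 0.6000, 0.0000).
e_1·v_2 = 0.8000·4 + 0.6000·2 + 0.0000·(-3) = 4.4000.
u_2 = v_2 − 4.4000·e_1 = (0.4800, -0.6400, -3.0000).
‖u_2‖ = 3.1048, so e_2 = (0.1546, -0.2061, -0.9662).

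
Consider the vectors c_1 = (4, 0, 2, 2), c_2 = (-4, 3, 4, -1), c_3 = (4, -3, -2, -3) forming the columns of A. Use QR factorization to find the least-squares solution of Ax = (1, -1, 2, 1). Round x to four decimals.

c_1 = (4, 0, 2, 2); ‖c_1‖ = 4.8990, so q_1 = (0.8165, 0.0000, 0.4082, 0.4082).
q_1·c_2 = 0.8165·(-4) + 0.0000·3 + 0.4082·4 + 0.4082·(-1) = -2.0412.
u_2 = c_2 + 2.0412·q_1 = (-2.3333, 3.0000, 4.8333, -0.1667).
‖u_2‖ = 6.1509, so q_2 = (-0.3793, 0.4877, 0.7858, -0.0271).
q_1·c_3 = 0.8165·4 + 0.0000·(-3) + 0.4082·(-2) + 0.4082·(-3) = 1.2247; q_2·c_3 = (-0.3793)·4 + 0.4877·(-3) + 0.7858·(-2) + (-0.0271)·(-3) = -4.4709.
u_3 = c_3 − 1.2247·q_1 + 4.4709·q_2 = (1.3040, -0.8194, 1.0132, -3.6211).
‖u_3‖ = 4.0634, so q_3 = (0.3209, -0.2017, 0.2494, -0.8912).
Qᵀb = (2.0412, 0.6774, 0.1301).
Back-substitute: x_3 = 0.1301/4.0634 = 0.0320.
x_2 = (0.6774 + 4.4709·0.0320)/6.1509 = 0.1334.
x_1 = (2.0412 + 2.0412·0.1334 − 1.2247·0.0320)/4.8990 = 0.4642.

x = (0.4642, 0.1334, 0.0320)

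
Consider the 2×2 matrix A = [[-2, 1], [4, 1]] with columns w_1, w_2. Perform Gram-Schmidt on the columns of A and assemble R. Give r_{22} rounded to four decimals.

q_1 = w_1/‖w_1‖ = (-2, 4)/4.4721 = (-0.4472, 0.8944).
r_{12} = q_1·w_2 = 0.4472.
u_2 = w_2 − 0.4472·q_1 = (1.2000, 0.6000).
r_{22} = ‖u_2‖ = 1.3416.

r_{22} = 1.3416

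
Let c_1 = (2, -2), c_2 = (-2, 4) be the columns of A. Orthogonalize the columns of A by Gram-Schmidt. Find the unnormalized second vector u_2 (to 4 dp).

c_1 = (2, -2); ‖c_1‖ = 2.8284, so q_1 = (0.7071, -0.7071).
q_1·c_2 = 0.7071·(-2) + (-0.7071)·4 = -4.2426.
u_2 = c_2 + 4.2426·q_1 = (1.0000, 1.0000).

u_2 = (1.0000, 1.0000)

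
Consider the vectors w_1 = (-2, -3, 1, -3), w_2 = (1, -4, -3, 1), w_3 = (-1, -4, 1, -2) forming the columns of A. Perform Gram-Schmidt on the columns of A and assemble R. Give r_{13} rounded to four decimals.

w_1 = (-2, -3, 1, -3); ‖w_1‖ = 4.7958, so q_1 = (-0.4170, -0.6255, 0.2085, -0.6255).
r_{13} = q_1·w_3 = 4.3788.

r_{13} = 4.3788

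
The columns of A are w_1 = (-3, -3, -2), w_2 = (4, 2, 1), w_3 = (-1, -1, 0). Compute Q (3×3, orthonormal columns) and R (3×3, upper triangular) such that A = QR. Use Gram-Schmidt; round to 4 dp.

w_1 = (-3, -3, -2); ‖w_1‖ = 4.6904, so e_1 = (-0.6396, -0.6396, -0.4264).
e_1·w_2 = (-0.6396)·4 + (-0.6396)·2 + (-0.4264)·1 = -4.2640.
u_2 = w_2 + 4.2640·e_1 = (1.2727, -0.7273, -0.8182).
‖u_2‖ = 1.6787, so e_2 = (0.7581, -0.4332, -0.4874).
e_1·w_3 = (-0.6396)·(-1) + (-0.6396)·(-1) + (-0.4264)·0 = 1.2792; e_2·w_3 = 0.7581·(-1) + (-0.4332)·(-1) + (-0.4874)·0 = -0.3249.
u_3 = w_3 − 1.2792·e_1 + 0.3249·e_2 = (0.0645, -0.3226, 0.3871).
‖u_3‖ = 0.5080, so e_3 = (0.1270, -0.6350, 0.7620).

Q = [[-0.6396, 0.7581, 0.1270], [-0.6396, -0.4332, -0.6350], [-0.4264, -0.4874, 0.7620]], R = [[4.6904, -4.2640, 1.2792], [0.0000, 1.6787, -0.3249], [0.0000, 0.0000, 0.5080]]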